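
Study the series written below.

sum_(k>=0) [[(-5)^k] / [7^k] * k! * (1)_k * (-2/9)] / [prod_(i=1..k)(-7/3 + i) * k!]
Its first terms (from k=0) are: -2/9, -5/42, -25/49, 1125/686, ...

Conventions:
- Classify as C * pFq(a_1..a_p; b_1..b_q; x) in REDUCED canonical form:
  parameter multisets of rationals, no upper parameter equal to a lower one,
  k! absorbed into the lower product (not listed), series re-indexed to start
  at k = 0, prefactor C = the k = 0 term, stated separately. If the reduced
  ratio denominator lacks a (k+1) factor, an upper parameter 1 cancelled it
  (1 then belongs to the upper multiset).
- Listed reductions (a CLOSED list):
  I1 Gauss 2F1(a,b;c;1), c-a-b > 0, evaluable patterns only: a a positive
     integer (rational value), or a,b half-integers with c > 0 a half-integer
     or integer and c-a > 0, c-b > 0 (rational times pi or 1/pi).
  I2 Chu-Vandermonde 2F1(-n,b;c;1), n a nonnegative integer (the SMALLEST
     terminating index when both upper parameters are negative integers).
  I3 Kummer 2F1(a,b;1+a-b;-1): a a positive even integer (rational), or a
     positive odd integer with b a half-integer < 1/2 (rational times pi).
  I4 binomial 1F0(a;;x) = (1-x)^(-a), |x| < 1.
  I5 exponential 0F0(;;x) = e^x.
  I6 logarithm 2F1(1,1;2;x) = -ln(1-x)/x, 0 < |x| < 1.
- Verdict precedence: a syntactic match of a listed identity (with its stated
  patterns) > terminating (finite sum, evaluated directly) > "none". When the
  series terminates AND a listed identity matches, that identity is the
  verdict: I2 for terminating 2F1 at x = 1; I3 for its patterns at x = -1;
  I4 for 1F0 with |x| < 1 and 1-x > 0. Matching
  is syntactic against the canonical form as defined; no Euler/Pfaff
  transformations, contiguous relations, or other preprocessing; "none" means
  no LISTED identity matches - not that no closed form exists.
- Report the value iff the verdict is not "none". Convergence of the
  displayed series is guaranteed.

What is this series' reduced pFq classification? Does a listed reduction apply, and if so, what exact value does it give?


Prefactor -2/9, argument -5/7: 2F1 with upper {1, 1} over lower {-4/3}. Verdict: none (x = -5/7): each listed identity misses the multisets {1, 1} ; {-4/3}.

Key step: from the first term -2/9: the factorial ratio (prefactor -2/9) (k+a-1)!/(a-1)! is a rising factorial (a)_k.
Adjacent-term ratio: r(k) = (-5/7) * (k+1) (k+1) / [(k-4/3) (k+1)] - poly over poly, x = (-5/7) from leading terms; C = -2/9 at k = 0.


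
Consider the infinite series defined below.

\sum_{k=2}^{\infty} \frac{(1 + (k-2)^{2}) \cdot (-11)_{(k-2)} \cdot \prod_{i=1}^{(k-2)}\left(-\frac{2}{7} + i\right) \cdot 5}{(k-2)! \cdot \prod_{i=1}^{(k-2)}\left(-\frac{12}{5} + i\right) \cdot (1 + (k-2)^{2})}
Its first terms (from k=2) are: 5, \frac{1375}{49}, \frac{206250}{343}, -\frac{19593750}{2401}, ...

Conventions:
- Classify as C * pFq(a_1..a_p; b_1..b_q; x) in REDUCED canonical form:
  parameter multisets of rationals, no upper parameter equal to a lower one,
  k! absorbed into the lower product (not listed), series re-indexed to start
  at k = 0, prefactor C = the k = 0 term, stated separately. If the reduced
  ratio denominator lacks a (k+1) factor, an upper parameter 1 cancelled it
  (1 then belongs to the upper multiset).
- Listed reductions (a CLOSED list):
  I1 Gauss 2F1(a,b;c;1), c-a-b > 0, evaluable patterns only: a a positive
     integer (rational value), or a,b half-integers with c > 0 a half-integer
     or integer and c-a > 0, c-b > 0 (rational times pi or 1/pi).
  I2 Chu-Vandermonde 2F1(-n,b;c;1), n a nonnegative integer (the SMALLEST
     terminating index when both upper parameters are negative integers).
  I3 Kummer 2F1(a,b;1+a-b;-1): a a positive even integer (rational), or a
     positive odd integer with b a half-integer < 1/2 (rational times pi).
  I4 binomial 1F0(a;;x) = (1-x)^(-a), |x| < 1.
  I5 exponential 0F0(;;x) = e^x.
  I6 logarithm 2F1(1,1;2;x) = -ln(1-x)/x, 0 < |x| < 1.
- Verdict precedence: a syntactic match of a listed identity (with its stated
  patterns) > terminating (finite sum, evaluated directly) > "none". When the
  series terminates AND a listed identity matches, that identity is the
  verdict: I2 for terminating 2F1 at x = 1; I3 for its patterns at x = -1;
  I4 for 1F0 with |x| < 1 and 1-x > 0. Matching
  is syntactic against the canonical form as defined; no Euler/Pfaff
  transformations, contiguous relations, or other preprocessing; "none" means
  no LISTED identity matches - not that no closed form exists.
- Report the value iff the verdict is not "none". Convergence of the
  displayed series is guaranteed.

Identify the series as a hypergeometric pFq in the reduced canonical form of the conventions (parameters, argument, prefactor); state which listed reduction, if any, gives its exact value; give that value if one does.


x = 1 here; the reduced form reads 2F1, upper {-11, \frac{5}{7}}, lower {-\frac{7}{5}}, C = 5. Verdict: Vandermonde's identity (I2) matches (terminating 2F1 at x = 1 with n = 11, b = 5/7, c = -\frac{7}{5}). Sum: -\frac{2933183482620}{4166227447501}.

Key observation: t_0 being 5, the lower running product (prefactor 5) is a rising factorial.
Adjacent-term ratio: r(k) = 1 * (k-11) (k+\frac{5}{7}) / [(k-\frac{7}{5}) (k+1)] ; factor over Q: parameters, x = 1, and C = 5.


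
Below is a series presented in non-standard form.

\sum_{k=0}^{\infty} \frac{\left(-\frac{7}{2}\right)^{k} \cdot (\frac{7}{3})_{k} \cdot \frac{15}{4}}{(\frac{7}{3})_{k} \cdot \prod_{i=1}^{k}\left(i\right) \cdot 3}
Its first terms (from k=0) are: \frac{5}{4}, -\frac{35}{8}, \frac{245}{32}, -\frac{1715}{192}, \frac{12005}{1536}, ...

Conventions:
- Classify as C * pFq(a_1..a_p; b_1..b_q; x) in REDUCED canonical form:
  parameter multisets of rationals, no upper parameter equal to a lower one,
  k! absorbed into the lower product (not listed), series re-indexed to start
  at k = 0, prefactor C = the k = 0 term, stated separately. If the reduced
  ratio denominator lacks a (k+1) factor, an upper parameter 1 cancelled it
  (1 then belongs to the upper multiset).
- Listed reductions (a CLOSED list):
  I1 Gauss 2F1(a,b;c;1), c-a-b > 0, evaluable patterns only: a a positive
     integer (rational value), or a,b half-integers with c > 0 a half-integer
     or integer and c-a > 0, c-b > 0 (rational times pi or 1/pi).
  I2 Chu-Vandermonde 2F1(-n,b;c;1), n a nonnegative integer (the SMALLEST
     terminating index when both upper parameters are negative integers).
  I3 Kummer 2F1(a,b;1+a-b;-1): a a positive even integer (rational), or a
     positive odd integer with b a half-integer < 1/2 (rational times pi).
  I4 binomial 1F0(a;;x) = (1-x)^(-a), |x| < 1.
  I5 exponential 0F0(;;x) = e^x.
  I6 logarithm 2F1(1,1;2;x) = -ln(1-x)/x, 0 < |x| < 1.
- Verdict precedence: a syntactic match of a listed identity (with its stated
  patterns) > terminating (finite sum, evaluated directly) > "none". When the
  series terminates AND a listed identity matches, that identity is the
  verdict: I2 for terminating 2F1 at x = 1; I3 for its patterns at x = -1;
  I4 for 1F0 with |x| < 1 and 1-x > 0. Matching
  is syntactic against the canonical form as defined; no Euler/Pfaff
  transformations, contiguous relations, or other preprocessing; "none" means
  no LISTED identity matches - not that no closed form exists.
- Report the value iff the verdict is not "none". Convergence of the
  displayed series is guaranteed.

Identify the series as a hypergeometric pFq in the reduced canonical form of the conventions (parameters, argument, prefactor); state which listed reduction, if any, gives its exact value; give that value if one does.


With C = \frac{5}{4}: the canonical form is 0F0(-; -; -\frac{7}{2}). Verdict at x = -\frac{7}{2}: the I5 exponential reduction matches (the 0F0 exponential series at x = -\frac{7}{2}). Value: \frac{5}{4} \cdot e^{-\frac{7}{2}}.

The tell: t_0 being \frac{5}{4}, the product of the first k integers (C = 5/4, x = -7/2) is k!.
Adjacent-term ratio: r(k) = -\frac{7}{2} * 1 / [(k+1)] - poly over poly, x = -\frac{7}{2} from leading terms; C = \frac{5}{4} at k = 0.


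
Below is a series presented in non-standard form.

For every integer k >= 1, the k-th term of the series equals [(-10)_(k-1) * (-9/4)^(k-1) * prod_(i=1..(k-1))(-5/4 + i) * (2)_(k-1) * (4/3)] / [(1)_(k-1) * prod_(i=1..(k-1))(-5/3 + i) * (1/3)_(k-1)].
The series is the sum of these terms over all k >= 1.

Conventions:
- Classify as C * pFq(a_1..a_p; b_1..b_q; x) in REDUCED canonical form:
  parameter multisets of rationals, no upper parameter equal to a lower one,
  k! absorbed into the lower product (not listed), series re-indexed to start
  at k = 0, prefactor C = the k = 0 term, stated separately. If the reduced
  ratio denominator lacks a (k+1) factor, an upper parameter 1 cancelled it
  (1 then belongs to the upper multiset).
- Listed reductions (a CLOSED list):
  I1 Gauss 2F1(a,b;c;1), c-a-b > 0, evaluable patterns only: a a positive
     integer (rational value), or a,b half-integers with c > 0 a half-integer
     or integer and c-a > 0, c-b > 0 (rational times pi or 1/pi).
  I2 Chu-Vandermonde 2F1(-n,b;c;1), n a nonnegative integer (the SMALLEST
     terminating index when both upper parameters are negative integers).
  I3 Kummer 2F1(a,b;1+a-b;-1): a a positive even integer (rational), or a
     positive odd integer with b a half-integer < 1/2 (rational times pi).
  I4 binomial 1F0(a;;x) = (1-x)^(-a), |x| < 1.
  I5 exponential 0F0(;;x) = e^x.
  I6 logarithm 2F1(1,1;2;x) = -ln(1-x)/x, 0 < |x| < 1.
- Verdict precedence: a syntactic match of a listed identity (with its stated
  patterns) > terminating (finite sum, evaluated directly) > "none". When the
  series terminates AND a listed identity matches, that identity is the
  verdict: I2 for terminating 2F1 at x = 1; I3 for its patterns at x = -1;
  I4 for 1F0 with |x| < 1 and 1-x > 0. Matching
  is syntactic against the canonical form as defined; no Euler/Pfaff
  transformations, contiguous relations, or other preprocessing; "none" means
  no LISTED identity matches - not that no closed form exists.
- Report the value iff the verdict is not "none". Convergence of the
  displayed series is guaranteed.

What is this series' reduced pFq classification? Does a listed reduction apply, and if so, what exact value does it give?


Key observation: t_0 being 4/3, the lower running product (C = 4/3) is a rising factorial.
Ratio: r(k) = (-9/4) * (k-10) (k-1/4) (k+2) / [(k-2/3) (k+1/3) (k+1)] ; factor over Q: parameters, x = (-9/4), and C = 4/3.

With C = 4/3: the canonical form is 3F2(-10, -1/4, 2; -2/3, 1/3; -9/4). Verdict: terminating. With -10 upstairs the series is a 11-term polynomial sum; evaluated term by term. Value: 36979825983096580458656361769/1491296647859562086400.


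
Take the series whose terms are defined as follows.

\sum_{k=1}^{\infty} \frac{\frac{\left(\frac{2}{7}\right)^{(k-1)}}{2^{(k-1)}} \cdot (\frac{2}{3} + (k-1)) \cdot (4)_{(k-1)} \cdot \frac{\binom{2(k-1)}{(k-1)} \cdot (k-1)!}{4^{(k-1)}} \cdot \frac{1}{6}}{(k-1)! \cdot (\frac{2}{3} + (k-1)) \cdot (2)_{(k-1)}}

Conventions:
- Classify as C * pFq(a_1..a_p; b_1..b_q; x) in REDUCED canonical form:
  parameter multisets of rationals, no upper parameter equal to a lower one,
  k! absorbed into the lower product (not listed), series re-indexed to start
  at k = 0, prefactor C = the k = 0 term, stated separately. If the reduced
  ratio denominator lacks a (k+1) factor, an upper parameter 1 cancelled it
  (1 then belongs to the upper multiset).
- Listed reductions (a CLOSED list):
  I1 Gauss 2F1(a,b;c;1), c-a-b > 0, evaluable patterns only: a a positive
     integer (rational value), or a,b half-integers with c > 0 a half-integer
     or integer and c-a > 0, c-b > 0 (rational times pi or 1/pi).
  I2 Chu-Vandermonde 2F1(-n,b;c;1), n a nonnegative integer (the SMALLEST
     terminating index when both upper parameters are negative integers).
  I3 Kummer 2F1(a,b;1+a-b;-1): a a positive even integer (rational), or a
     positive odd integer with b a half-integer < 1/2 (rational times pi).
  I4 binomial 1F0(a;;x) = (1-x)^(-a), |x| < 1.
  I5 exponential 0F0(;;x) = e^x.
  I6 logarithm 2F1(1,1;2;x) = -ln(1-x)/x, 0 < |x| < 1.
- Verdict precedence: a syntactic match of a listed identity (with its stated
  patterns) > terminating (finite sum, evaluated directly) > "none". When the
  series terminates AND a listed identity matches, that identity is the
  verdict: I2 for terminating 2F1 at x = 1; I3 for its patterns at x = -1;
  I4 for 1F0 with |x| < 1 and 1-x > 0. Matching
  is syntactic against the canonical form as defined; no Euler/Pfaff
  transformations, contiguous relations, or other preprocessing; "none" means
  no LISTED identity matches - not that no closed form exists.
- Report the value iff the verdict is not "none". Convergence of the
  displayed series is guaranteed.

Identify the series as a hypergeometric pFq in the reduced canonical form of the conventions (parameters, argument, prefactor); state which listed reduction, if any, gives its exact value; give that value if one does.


Canonical form: C = \frac{1}{6} times 2F1 with upper {\frac{1}{2}, 4}, lower {2}, x = \frac{1}{7}. Verdict: none (x = \frac{1}{7}): each listed identity misses the multisets {\frac{1}{2}, 4} ; {2}.

Key observation: t_0 being \frac{1}{6}, the two k-th powers (C = 1/6) combine into one argument.
Ratio: r(k) = \frac{1}{7} * (k+\frac{1}{2}) (k+4) / [(k+2) (k+1)] - rational; roots negated = parameters, x = \frac{1}{7}, C = \frac{1}{6}.


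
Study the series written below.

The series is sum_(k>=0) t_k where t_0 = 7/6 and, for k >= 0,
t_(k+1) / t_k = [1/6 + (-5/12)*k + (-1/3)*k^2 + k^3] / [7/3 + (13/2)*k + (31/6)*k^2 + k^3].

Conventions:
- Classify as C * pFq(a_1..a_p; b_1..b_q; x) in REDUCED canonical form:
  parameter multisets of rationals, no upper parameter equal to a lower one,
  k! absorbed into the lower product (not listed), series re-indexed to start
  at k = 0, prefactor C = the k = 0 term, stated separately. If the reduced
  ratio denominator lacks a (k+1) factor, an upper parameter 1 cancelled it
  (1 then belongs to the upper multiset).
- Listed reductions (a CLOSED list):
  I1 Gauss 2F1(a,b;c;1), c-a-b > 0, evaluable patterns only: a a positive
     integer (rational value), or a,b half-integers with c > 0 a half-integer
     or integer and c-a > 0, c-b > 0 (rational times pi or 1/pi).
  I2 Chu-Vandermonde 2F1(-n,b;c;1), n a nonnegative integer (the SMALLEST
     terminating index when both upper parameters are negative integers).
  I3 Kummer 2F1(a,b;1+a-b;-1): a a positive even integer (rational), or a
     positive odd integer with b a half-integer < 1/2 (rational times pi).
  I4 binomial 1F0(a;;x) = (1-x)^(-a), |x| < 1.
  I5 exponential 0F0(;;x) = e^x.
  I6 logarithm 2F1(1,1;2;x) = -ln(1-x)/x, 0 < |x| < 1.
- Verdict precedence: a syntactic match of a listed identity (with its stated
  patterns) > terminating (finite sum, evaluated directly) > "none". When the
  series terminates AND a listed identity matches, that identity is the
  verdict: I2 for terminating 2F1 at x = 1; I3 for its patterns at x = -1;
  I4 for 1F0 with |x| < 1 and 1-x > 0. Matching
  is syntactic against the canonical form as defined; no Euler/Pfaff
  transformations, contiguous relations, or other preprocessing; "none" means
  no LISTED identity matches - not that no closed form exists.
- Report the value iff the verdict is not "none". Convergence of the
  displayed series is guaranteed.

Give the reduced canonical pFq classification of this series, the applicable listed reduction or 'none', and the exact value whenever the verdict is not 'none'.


Canonical form: C = 7/6 times 2F1 with upper {-1/2, -1/2}, lower {7/2}, x = 1. Verdict (x = 1): the half-integer Gauss pattern (I1) applies (x = 1; upper {-1/2, -1/2} half-integers, c = 7/2 in the evaluable pattern). Hence: (1225/3072) * pi.

Structural cue: t_0 being 7/6, roots of the ratio polynomials (C = 7/6, x = 1) are the negated parameters.
Consecutive-term ratio: r(k) = 1 * (k-1/2) (k-1/2) / [(k+7/2) (k+1)] - poly over poly, x = 1 from leading terms; C = 7/6 at k = 0.


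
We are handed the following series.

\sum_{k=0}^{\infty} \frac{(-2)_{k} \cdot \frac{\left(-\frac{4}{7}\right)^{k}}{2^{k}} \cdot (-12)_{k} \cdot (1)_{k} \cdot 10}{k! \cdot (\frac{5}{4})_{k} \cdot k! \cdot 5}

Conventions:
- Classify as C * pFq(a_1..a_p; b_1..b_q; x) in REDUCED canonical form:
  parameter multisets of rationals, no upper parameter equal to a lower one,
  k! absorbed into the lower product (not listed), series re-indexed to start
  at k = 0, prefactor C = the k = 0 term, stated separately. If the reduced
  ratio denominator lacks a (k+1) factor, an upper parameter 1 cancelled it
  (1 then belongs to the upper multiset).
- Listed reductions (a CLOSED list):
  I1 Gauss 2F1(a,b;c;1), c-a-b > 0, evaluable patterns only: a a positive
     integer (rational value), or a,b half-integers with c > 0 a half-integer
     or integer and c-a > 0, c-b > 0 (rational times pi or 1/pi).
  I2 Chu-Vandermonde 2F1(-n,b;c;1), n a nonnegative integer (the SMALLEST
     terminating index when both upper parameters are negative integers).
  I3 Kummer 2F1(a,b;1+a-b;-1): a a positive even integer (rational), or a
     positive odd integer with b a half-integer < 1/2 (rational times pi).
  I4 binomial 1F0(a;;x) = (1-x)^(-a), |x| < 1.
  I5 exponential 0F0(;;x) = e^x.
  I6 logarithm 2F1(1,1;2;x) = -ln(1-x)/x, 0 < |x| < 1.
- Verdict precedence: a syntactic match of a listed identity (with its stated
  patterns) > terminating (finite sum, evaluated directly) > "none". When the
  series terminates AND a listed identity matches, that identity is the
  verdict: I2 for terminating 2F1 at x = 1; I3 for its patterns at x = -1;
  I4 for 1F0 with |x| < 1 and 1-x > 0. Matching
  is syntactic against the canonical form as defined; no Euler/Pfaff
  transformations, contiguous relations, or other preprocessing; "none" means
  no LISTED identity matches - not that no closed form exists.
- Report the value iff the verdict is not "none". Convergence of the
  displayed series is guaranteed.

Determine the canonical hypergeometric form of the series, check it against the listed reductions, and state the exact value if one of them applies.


Key step: from the first term 2: the constant factors (C = 2, x = -2/7) combine into one prefactor.
Adjacent-term ratio: r(k) = -\frac{2}{7} * (k-12) (k-2) / [(k+\frac{5}{4}) (k+1)] - rational; roots negated = parameters, x = -\frac{2}{7}, C = 2.

The series (x = -\frac{2}{7}) is 2F1: upper {-12, -2}, lower {\frac{5}{4}}, prefactor 2. Verdict: terminating - upper -2 stops the sum at k = 2; the 3 terms are added exactly. Sum: -\frac{962}{735}.


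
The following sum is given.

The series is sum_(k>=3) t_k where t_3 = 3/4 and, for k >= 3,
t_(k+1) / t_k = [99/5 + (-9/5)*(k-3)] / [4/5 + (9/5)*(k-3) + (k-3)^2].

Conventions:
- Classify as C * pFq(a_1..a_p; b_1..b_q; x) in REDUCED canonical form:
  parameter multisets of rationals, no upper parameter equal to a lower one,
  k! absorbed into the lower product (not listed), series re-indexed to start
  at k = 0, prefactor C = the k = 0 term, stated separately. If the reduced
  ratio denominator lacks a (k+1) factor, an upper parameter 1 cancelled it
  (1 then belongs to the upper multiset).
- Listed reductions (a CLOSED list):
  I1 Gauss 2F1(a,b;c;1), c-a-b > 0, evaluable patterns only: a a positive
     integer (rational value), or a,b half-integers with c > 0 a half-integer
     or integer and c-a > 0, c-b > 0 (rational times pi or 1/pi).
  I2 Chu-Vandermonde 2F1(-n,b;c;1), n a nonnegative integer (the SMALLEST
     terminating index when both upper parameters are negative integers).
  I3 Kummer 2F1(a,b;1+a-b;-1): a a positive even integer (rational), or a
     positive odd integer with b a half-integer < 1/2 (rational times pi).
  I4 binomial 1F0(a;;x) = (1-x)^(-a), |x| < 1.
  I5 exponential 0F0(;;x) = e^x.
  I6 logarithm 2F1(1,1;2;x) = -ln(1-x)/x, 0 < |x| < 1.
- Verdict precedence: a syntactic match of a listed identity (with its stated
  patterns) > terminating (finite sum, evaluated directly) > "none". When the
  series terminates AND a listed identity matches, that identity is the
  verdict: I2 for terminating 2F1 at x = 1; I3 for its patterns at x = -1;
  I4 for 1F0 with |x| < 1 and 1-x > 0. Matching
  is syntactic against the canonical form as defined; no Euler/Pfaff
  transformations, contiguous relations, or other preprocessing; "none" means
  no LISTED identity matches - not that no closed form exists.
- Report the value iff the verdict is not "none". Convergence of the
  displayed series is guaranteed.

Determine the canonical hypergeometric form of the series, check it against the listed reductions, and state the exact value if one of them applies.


This is 3/4 * 1F1(-11; 4/5; -9/5) in reduced canonical form. Verdict: terminating - upper -11 stops the sum at k = 11; the 12 terms are added exactly. Exact value: 64561610790309/110698491904.

Key step: x = (-9/5) and roots of the ratio polynomials (C = 3/4) are the negated parameters.
Step ratio: r(k) = (-9/5) * (k-11) / [(k+4/5) (k+1)] - rational; roots negated = parameters, x = (-9/5), C = 3/4.


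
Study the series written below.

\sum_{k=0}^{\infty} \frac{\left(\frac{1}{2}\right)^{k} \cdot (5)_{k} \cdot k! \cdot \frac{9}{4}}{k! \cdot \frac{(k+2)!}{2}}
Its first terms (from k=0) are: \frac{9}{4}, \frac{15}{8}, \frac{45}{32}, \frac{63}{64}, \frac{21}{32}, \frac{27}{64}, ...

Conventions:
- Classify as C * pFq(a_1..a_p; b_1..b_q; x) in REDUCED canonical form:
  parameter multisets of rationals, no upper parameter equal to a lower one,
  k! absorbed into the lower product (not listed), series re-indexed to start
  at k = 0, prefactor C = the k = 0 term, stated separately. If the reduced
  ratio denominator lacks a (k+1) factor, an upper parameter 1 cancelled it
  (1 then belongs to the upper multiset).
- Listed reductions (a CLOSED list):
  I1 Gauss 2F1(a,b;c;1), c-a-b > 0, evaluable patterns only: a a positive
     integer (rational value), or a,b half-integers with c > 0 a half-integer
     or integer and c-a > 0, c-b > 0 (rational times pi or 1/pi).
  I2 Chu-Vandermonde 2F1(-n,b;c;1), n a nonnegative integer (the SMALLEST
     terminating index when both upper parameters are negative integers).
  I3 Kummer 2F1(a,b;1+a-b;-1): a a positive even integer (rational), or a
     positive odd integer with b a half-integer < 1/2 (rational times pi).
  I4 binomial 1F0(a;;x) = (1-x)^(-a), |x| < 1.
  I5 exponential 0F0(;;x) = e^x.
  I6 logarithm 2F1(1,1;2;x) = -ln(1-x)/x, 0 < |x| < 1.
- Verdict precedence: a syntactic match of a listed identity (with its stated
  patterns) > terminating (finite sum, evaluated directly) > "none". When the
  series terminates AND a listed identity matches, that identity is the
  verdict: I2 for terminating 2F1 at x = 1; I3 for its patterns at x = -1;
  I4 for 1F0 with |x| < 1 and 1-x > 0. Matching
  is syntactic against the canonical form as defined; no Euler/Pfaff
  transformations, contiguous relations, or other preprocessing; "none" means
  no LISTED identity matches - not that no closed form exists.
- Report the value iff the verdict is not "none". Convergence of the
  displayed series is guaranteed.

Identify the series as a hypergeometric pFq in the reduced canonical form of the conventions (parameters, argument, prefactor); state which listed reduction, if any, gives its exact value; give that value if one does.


This is \frac{9}{4} * 2F1(1, 5; 3; \frac{1}{2}) in reduced canonical form. Verdict: none. A 2F1 with upper {1, 5} fits none of I1-I6 at x = \frac{1}{2}; the sum runs forever.

The tell: t_0 being \frac{9}{4}, the factorial ratio (C = 9/4, x = 1/2) (k+a-1)!/(a-1)! is a rising factorial (a)_k.
Term ratio: r(k) = \frac{1}{2} * (k+1) (k+5) / [(k+3) (k+1)] - poly over poly, x = \frac{1}{2} from leading terms; C = \frac{9}{4} at k = 0.


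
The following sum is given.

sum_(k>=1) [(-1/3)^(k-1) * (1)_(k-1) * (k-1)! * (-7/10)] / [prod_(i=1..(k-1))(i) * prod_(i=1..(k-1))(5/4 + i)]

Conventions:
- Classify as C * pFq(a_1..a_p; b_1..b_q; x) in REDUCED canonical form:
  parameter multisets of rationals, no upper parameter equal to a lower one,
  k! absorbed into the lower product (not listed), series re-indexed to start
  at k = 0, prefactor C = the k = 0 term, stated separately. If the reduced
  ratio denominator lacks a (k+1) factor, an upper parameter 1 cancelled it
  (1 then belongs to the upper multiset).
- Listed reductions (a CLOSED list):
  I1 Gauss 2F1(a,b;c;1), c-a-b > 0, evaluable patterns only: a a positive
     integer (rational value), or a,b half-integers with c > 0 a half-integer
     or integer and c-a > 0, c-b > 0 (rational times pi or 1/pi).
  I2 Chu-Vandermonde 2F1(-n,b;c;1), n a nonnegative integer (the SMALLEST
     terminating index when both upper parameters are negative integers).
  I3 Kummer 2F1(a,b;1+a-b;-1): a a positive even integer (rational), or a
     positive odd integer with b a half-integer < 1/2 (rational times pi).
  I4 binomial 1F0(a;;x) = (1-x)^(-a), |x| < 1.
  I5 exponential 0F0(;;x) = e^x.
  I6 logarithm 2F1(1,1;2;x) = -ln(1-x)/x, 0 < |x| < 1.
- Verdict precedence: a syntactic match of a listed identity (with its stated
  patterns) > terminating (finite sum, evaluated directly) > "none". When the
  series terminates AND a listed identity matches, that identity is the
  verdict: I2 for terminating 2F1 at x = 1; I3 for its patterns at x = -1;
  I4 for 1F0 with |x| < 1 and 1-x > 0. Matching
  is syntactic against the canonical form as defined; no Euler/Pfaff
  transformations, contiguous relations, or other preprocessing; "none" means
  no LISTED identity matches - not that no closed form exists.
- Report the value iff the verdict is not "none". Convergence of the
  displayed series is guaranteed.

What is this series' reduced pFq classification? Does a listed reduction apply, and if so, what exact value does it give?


This is -7/10 * 2F1(1, 1; 9/4; -1/3) in reduced canonical form. Verdict: none - at argument -1/3 the multisets {1, 1} ; {9/4} match no listed identity.

Key step: t_0 being -7/10, the product of the first k integers (C = -7/10) is k!.
Step ratio: r(k) = (-1/3) * (k+1) (k+1) / [(k+9/4) (k+1)] - poly over poly, x = (-1/3) from leading terms; C = -7/10 at k = 0.


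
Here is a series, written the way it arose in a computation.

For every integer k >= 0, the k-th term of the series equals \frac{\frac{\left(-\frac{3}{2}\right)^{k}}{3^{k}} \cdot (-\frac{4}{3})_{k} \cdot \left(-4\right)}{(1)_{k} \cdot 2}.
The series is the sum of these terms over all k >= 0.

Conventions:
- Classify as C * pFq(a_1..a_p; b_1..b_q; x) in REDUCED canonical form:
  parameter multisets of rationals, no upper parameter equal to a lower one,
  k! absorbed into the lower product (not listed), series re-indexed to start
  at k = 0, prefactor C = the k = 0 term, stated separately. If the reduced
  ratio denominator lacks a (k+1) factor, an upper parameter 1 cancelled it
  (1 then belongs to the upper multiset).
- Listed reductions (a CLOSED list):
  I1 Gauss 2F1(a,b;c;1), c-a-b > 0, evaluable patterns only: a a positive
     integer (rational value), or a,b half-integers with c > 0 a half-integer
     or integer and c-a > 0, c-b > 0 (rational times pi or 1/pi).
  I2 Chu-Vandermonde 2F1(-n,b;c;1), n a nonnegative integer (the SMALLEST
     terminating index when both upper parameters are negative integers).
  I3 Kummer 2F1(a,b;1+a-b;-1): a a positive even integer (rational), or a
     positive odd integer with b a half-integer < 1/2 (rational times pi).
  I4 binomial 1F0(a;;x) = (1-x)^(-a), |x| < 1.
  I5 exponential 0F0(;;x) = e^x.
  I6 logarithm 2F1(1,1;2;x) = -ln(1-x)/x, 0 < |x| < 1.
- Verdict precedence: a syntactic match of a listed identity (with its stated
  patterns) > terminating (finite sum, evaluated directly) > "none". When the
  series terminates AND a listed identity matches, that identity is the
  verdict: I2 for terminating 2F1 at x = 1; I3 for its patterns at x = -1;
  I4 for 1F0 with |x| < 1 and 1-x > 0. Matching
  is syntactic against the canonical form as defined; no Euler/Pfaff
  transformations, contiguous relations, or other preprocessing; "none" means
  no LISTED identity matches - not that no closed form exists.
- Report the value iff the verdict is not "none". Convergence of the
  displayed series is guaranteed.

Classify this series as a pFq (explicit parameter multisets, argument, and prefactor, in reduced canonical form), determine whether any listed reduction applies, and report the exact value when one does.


The series (x = -\frac{1}{2}) is 1F0: upper {-\frac{4}{3}}, lower {-}, prefactor -2. Verdict: this is binomial (I4) (the 1F0 binomial series: exponent 4/3, x = -\frac{1}{2}). Hence: \left(-2\right) \cdot \left(\frac{3}{2}\right)^{\frac{4}{3}}.

First insight: t_0 = -2 here, and (1)_k (C = -2) is k! itself.
Term ratio: r(k) = -\frac{1}{2} * (k-\frac{4}{3}) / [(k+1)] - rational in k, leading ratio -\frac{1}{2}; with t_0 = -2, classification follows.


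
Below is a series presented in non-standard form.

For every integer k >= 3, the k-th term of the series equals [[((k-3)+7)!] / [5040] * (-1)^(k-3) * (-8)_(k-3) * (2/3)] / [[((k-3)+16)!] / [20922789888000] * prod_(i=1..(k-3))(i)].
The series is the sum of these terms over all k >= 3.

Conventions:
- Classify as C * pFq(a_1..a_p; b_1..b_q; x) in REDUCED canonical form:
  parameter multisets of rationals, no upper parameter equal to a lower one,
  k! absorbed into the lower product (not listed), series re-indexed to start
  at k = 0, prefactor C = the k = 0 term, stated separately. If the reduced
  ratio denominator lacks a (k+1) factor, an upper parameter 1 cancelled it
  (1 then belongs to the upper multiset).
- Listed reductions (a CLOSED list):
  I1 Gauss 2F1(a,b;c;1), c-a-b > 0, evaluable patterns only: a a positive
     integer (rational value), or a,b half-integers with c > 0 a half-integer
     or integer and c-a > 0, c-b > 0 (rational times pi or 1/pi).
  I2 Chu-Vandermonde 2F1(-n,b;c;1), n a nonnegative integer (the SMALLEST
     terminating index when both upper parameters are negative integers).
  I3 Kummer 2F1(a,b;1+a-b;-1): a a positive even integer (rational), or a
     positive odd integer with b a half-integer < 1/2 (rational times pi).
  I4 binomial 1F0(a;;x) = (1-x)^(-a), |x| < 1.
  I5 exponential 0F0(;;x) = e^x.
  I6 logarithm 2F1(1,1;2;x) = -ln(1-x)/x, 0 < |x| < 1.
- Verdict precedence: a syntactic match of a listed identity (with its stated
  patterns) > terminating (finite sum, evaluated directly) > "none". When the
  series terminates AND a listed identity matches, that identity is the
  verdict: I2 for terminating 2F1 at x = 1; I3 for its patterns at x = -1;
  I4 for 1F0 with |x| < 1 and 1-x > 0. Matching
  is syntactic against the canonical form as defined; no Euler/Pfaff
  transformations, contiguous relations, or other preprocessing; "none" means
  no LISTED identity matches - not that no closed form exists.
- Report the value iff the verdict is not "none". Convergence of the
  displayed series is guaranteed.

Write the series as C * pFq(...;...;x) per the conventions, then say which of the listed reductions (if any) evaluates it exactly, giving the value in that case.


With C = 2/3: the canonical form is 2F1(-8, 8; 17; -1). Verdict (x = -1): Kummer (I3) applies (x = -1; c = 17 equals 1+a-b for upper {-8, 8}: listed pattern). Sum: 52/3.

The tell: t_0 = 2/3 here, and the factorial ratio (prefactor 2/3) (k+a-1)!/(a-1)! is a rising factorial (a)_k.
Consecutive-term ratio: r(k) = (-1) * (k-8) (k+8) / [(k+17) (k+1)] ; factor over Q: parameters, x = (-1), and C = 2/3.


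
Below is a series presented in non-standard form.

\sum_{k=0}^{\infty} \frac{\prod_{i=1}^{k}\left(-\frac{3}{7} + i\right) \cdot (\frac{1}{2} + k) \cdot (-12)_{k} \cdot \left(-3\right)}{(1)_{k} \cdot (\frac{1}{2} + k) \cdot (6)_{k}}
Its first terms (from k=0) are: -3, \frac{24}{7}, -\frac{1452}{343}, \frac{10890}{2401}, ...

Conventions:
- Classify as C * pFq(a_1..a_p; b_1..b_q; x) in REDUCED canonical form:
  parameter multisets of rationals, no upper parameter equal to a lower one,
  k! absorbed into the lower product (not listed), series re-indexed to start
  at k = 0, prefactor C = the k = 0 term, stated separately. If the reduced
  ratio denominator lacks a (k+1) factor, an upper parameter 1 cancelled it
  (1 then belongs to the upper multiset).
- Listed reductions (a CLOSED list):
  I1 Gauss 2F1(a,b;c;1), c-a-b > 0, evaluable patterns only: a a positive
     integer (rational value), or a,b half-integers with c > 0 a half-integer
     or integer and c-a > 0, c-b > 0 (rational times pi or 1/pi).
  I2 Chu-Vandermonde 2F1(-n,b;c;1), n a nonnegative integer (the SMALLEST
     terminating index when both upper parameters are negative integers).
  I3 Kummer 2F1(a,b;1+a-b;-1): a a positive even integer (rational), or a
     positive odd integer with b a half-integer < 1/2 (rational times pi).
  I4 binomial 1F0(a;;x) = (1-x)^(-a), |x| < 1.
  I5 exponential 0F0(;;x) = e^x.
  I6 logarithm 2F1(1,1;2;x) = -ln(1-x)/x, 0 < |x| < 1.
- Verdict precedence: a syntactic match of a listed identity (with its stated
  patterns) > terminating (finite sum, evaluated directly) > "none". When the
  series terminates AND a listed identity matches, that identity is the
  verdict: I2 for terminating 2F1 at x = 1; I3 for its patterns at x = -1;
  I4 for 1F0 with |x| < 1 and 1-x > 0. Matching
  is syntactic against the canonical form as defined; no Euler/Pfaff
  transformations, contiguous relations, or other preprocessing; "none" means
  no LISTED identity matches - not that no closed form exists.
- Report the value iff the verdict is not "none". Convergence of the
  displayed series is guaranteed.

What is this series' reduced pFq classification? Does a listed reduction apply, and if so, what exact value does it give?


At argument 1: a 2F1 with upper {-12, \frac{4}{7}}, lower {6}, scaled by C = -3. Verdict (x = 1): the Chu-Vandermonde identity I2 applies (terminating 2F1 at x = 1 with n = 12, b = 4/7, c = 6). Sum: -\frac{34978993346295}{23059584476866}.

The tell: t_0 being -3, (1)_k (prefactor -3) is k! itself.
Adjacent-term ratio: r(k) = 1 * (k-12) (k+\frac{4}{7}) / [(k+6) (k+1)] - rational in k, leading ratio 1; with t_0 = -3, classification follows.


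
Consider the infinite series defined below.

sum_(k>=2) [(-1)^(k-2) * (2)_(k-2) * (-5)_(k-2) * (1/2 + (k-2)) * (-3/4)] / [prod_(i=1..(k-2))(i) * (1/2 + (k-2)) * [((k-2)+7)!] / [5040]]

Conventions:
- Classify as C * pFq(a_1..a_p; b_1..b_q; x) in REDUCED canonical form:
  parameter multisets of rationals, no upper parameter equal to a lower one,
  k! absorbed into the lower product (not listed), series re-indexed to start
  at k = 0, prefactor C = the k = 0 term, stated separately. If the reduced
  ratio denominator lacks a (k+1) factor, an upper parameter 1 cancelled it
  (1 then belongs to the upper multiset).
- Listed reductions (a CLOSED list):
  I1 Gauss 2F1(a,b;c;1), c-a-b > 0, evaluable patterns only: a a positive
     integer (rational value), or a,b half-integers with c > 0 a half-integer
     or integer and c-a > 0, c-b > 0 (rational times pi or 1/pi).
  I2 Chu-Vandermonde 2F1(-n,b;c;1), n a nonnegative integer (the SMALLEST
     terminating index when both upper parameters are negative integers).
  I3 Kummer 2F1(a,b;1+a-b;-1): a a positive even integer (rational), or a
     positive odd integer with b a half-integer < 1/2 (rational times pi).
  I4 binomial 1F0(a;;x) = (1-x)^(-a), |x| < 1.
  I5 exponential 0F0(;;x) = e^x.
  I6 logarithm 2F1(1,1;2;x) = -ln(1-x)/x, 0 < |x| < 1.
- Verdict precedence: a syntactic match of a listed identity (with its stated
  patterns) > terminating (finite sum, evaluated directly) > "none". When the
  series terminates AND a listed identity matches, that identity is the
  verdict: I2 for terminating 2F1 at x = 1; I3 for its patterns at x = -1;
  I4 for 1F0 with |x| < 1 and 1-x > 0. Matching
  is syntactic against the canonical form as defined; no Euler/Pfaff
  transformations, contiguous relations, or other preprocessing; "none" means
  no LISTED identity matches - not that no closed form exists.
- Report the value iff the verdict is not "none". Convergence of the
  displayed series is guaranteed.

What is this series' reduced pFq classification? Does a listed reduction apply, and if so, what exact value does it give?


Prefactor -3/4, argument -1: 2F1 with upper {-5, 2} over lower {8}. Verdict: Kummer's theorem (I3) fires (x = -1; c = 8 equals 1+a-b for upper {-5, 2}: listed pattern). Sum: -21/8.

First insight: from the first term -3/4: the product of the first k integers (C = -3/4, x = -1) is k!.
Consecutive-term ratio: r(k) = (-1) * (k-5) (k+2) / [(k+8) (k+1)] - poly over poly, x = (-1) from leading terms; C = -3/4 at k = 0.


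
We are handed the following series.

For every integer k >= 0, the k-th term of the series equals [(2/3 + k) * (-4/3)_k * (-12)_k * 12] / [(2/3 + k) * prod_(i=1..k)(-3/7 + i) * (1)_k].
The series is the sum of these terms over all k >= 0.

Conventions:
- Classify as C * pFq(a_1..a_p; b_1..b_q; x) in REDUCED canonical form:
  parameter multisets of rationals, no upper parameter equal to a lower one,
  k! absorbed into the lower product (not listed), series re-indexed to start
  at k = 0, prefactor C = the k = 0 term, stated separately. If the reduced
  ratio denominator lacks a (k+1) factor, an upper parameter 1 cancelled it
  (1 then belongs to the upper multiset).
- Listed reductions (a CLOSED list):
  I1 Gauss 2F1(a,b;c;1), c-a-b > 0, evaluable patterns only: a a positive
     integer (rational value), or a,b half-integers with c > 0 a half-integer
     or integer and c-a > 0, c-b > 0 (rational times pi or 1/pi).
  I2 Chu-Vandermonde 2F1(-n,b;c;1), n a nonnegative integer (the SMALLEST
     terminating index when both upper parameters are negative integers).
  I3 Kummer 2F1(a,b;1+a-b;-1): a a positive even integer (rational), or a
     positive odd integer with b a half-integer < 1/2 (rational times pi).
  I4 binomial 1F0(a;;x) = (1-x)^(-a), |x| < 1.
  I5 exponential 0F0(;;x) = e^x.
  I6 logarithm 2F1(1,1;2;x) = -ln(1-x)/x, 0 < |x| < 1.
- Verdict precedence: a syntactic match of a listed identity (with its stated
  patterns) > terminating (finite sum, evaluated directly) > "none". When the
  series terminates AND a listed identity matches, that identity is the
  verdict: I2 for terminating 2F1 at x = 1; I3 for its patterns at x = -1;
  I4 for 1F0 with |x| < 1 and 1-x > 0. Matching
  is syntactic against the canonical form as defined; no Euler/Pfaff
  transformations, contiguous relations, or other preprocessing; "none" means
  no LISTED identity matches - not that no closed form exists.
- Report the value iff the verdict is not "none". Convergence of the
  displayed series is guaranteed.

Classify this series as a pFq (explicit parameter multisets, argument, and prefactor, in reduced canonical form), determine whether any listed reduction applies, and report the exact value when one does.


The series (x = 1) is 2F1: upper {-12, -4/3}, lower {4/7}, prefactor 12. Verdict (x = 1): Chu-Vandermonde (I2) applies (terminating 2F1 at x = 1 with n = 12, b = -4/3, c = 4/7). Hence: 2027880668349415300/3512239089388767.

Key observation: from the first term 12: the lower running product (C = 12, x = 1) is a rising factorial.
Step ratio: r(k) = 1 * (k-12) (k-4/3) / [(k+4/7) (k+1)] - rational in k. x = 1; t_0 = 12; negate the roots.


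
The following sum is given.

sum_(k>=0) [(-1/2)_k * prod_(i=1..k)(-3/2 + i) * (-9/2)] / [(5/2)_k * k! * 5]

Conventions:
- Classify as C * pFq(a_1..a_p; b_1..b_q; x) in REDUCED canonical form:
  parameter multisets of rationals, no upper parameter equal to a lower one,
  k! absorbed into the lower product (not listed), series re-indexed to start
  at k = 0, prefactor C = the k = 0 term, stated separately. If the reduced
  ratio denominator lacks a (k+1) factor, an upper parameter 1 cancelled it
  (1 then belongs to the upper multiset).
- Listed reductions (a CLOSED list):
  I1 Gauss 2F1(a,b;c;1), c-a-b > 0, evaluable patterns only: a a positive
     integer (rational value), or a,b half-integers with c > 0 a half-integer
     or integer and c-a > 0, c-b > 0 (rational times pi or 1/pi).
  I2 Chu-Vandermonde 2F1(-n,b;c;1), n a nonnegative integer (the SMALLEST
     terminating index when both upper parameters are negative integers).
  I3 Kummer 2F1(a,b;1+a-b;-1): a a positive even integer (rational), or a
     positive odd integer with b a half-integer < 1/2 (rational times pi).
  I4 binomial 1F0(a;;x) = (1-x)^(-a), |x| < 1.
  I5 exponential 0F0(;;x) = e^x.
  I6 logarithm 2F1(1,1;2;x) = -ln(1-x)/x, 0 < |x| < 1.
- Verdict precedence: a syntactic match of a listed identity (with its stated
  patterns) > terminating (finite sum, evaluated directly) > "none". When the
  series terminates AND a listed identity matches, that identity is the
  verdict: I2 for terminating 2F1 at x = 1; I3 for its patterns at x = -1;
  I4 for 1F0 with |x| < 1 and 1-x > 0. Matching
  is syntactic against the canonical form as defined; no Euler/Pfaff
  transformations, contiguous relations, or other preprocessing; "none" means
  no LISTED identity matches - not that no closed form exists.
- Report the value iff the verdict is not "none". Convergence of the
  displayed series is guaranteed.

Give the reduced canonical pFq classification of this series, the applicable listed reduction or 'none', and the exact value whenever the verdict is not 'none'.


At argument 1: a 2F1 with upper {-1/2, -1/2}, lower {5/2}, scaled by C = -9/10. Verdict: Gauss (I1, half-integer pattern) matches (x = 1; upper {-1/2, -1/2} half-integers, c = 5/2 in the evaluable pattern). Hence: (-81/256) * pi.

Structural cue: x = 1 and the running product (C = -9/10, x = 1) telescopes to a rising factorial.
Consecutive-term ratio: r(k) = 1 * (k-1/2) (k-1/2) / [(k+5/2) (k+1)] ; factor over Q: parameters, x = 1, and C = -9/10.
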